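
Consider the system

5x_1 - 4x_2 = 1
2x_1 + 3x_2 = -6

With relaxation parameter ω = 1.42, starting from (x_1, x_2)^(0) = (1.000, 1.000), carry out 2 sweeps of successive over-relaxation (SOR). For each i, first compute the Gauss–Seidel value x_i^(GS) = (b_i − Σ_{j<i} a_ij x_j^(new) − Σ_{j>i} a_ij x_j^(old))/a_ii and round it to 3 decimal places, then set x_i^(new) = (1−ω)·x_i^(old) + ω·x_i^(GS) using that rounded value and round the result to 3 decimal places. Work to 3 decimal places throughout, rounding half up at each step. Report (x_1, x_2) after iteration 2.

Iteration 1:
  x_1: GS value = (1 - (-4)·1.000) / (5) = 1.000;  x_1 ← (1−ω)·1.000 + ω·1.000 = 1.000
  x_2: GS value = (-6 - (2)·1.000) / (3) = -2.667;  x_2 ← (1−ω)·1.000 + ω·-2.667 = -4.207
Iteration 2:
  x_1: GS value = (1 - (-4)·-4.207) / (5) = -3.166;  x_1 ← (1−ω)·1.000 + ω·-3.166 = -4.916
  x_2: GS value = (-6 - (2)·-4.916) / (3) = 1.277;  x_2 ← (1−ω)·-4.207 + ω·1.277 = 3.580

(-4.916, 3.580)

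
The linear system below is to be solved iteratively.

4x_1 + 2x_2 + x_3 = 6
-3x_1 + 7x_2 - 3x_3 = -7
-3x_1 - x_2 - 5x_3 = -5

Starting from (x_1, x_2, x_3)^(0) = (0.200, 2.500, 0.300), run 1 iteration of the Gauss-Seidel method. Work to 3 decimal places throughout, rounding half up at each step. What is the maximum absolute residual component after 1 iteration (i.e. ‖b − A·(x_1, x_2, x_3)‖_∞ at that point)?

5.838

Iteration 1:
  x_1 = (6 - (2)·2.500 - (1)·0.300) / (4) = 0.175
  x_2 = (-7 - (-3)·0.175 - (-3)·0.300) / (7) = -0.796
  x_3 = (-5 - (-3)·0.175 - (-1)·-0.796) / (-5) = 1.054
Residual b − A·x = (5.838, 2.259, -0.001); ∞-norm = 5.838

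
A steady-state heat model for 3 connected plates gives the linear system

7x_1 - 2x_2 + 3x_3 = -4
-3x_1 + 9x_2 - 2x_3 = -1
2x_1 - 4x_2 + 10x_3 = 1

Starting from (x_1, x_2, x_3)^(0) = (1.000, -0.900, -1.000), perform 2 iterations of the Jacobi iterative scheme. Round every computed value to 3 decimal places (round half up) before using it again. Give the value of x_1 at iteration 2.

Iteration 1:
  x_1 = (-4 - (-2)·-0.900 - (3)·-1.000) / (7) = -0.400
  x_2 = (-1 - (-3)·1.000 - (-2)·-1.000) / (9) = 0.000
  x_3 = (1 - (2)·1.000 - (-4)·-0.900) / (10) = -0.460
Iteration 2:
  x_1 = (-4 - (-2)·0.000 - (3)·-0.460) / (7) = -0.374
  x_2 = (-1 - (-3)·-0.400 - (-2)·-0.460) / (9) = -0.347
  x_3 = (1 - (2)·-0.400 - (-4)·0.000) / (10) = 0.180

-0.374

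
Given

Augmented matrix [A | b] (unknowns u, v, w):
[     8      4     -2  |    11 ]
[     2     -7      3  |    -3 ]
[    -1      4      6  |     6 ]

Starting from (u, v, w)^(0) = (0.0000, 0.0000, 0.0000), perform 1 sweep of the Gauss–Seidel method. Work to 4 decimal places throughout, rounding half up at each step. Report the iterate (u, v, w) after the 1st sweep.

(1.3750, 0.8214, 0.6816)

Iteration 1:
  u = (11 - (4)·0.0000 - (-2)·0.0000) / (8) = 1.3750
  v = (-3 - (2)·1.3750 - (3)·0.0000) / (-7) = 0.8214
  w = (6 - (-1)·1.3750 - (4)·0.8214) / (6) = 0.6816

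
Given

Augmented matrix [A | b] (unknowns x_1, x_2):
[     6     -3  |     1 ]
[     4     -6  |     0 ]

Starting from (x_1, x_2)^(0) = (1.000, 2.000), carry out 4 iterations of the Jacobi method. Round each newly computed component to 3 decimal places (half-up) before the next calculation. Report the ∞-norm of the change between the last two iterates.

Iteration 1:
  x_1 = (1 - (-3)·2.000) / (6) = 1.167
  x_2 = (0 - (4)·1.000) / (-6) = 0.667
Iteration 2:
  x_1 = (1 - (-3)·0.667) / (6) = 0.500
  x_2 = (0 - (4)·1.167) / (-6) = 0.778
Iteration 3:
  x_1 = (1 - (-3)·0.778) / (6) = 0.556
  x_2 = (0 - (4)·0.500) / (-6) = 0.333
Iteration 4:
  x_1 = (1 - (-3)·0.333) / (6) = 0.333
  x_2 = (0 - (4)·0.556) / (-6) = 0.371
Change: (-0.223, 0.038) → max |·| = 0.223

0.223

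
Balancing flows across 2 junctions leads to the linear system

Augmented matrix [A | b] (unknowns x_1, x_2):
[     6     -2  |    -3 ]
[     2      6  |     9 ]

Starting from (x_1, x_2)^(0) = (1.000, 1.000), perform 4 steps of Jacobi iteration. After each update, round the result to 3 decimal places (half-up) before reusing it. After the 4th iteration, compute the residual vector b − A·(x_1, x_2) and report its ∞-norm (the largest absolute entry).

0.084

Iteration 1:
  x_1 = (-3 - (-2)·1.000) / (6) = -0.167
  x_2 = (9 - (2)·1.000) / (6) = 1.167
Iteration 2:
  x_1 = (-3 - (-2)·1.167) / (6) = -0.111
  x_2 = (9 - (2)·-0.167) / (6) = 1.556
Iteration 3:
  x_1 = (-3 - (-2)·1.556) / (6) = 0.019
  x_2 = (9 - (2)·-0.111) / (6) = 1.537
Iteration 4:
  x_1 = (-3 - (-2)·1.537) / (6) = 0.012
  x_2 = (9 - (2)·0.019) / (6) = 1.494
Residual b − A·x = (-0.084, 0.012); ∞-norm = 0.084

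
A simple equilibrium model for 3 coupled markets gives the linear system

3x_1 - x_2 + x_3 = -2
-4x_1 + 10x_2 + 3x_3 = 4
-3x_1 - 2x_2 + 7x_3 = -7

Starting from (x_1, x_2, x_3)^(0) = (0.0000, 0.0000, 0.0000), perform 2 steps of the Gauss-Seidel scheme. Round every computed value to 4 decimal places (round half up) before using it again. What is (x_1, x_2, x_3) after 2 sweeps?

(-0.2064, 0.6917, -0.8908)

Iteration 1:
  x_1 = (-2 - (-1)·0.0000 - (1)·0.0000) / (3) = -0.6667
  x_2 = (4 - (-4)·-0.6667 - (3)·0.0000) / (10) = 0.1333
  x_3 = (-7 - (-3)·-0.6667 - (-2)·0.1333) / (7) = -1.2476
Iteration 2:
  x_1 = (-2 - (-1)·0.1333 - (1)·-1.2476) / (3) = -0.2064
  x_2 = (4 - (-4)·-0.2064 - (3)·-1.2476) / (10) = 0.6917
  x_3 = (-7 - (-3)·-0.2064 - (-2)·0.6917) / (7) = -0.8908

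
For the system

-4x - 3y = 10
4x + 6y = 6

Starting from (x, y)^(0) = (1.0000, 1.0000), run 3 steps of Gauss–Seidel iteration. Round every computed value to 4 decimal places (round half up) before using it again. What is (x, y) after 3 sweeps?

(-5.6875, 4.7917)

Iteration 1:
  x = (10 - (-3)·1.0000) / (-4) = -3.2500
  y = (6 - (4)·-3.2500) / (6) = 3.1667
Iteration 2:
  x = (10 - (-3)·3.1667) / (-4) = -4.8750
  y = (6 - (4)·-4.8750) / (6) = 4.2500
Iteration 3:
  x = (10 - (-3)·4.2500) / (-4) = -5.6875
  y = (6 - (4)·-5.6875) / (6) = 4.7917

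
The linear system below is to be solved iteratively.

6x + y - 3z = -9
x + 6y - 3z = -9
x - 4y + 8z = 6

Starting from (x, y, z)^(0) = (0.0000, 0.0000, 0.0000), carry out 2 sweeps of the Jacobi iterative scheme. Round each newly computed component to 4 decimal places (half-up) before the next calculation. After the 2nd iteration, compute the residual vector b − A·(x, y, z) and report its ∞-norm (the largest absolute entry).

2.3125

Iteration 1:
  x = (-9 - (1)·0.0000 - (-3)·0.0000) / (6) = -1.5000
  y = (-9 - (1)·0.0000 - (-3)·0.0000) / (6) = -1.5000
  z = (6 - (1)·0.0000 - (-4)·0.0000) / (8) = 0.7500
Iteration 2:
  x = (-9 - (1)·-1.5000 - (-3)·0.7500) / (6) = -0.8750
  y = (-9 - (1)·-1.5000 - (-3)·0.7500) / (6) = -0.8750
  z = (6 - (1)·-1.5000 - (-4)·-1.5000) / (8) = 0.1875
Residual b − A·x = (-2.3125, -2.3125, 1.8750); ∞-norm = 2.3125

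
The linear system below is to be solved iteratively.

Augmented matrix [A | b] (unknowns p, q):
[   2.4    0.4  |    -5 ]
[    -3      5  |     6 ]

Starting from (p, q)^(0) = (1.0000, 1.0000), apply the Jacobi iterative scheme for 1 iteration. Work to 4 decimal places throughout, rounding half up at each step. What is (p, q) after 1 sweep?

Iteration 1:
  p = (-5 - (0.4)·1.0000) / (2.4) = -2.2500
  q = (6 - (-3)·1.0000) / (5) = 1.8000

(-2.2500, 1.8000)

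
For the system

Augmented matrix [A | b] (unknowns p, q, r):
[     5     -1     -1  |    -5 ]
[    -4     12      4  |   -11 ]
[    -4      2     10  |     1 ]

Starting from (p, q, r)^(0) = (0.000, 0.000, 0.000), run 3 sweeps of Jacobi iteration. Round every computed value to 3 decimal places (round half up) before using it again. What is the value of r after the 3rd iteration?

-0.109

Iteration 1:
  p = (-5 - (-1)·0.000 - (-1)·0.000) / (5) = -1.000
  q = (-11 - (-4)·0.000 - (4)·0.000) / (12) = -0.917
  r = (1 - (-4)·0.000 - (2)·0.000) / (10) = 0.100
Iteration 2:
  p = (-5 - (-1)·-0.917 - (-1)·0.100) / (5) = -1.163
  q = (-11 - (-4)·-1.000 - (4)·0.100) / (12) = -1.283
  r = (1 - (-4)·-1.000 - (2)·-0.917) / (10) = -0.117
Iteration 3:
  p = (-5 - (-1)·-1.283 - (-1)·-0.117) / (5) = -1.280
  q = (-11 - (-4)·-1.163 - (4)·-0.117) / (12) = -1.265
  r = (1 - (-4)·-1.163 - (2)·-1.283) / (10) = -0.109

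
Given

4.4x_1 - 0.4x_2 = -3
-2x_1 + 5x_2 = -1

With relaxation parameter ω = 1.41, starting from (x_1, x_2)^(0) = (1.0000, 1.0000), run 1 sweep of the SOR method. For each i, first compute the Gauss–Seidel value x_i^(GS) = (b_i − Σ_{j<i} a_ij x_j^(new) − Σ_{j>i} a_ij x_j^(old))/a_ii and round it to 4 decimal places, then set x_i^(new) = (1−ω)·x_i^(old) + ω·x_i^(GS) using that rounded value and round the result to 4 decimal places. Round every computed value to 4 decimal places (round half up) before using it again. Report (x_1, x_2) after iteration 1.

Iteration 1:
  x_1: GS value = (-3 - (-0.4)·1.0000) / (4.4) = -0.5909;  x_1 ← (1−ω)·1.0000 + ω·-0.5909 = -1.2432
  x_2: GS value = (-1 - (-2)·-1.2432) / (5) = -0.6973;  x_2 ← (1−ω)·1.0000 + ω·-0.6973 = -1.3932

(-1.2432, -1.3932)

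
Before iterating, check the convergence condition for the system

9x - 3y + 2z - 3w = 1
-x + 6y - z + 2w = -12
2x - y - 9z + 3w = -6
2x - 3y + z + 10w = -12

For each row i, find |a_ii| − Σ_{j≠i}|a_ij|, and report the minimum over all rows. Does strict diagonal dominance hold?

1

row 1: |9| − (3+2+3) = 1
row 2: |6| − (1+1+2) = 2
row 3: |-9| − (2+1+3) = 3
row 4: |10| − (2+3+1) = 4
minimum over rows = 1 → strictly diagonally dominant (convergence guaranteed)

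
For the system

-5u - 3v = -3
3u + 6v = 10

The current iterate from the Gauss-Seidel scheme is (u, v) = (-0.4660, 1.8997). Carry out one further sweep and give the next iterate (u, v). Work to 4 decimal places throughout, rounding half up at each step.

(-0.5398, 1.9366)

One sweep:
  u = (-3 - (-3)·1.8997) / (-5) = -0.5398
  v = (10 - (3)·-0.5398) / (6) = 1.9366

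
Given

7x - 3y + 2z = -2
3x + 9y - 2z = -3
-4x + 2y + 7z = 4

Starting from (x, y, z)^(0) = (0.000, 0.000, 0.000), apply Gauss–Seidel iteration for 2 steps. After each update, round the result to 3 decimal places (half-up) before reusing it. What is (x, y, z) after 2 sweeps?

Iteration 1:
  x = (-2 - (-3)·0.000 - (2)·0.000) / (7) = -0.286
  y = (-3 - (3)·-0.286 - (-2)·0.000) / (9) = -0.238
  z = (4 - (-4)·-0.286 - (2)·-0.238) / (7) = 0.476
Iteration 2:
  x = (-2 - (-3)·-0.238 - (2)·0.476) / (7) = -0.524
  y = (-3 - (3)·-0.524 - (-2)·0.476) / (9) = -0.053
  z = (4 - (-4)·-0.524 - (2)·-0.053) / (7) = 0.287

(-0.524, -0.053, 0.287)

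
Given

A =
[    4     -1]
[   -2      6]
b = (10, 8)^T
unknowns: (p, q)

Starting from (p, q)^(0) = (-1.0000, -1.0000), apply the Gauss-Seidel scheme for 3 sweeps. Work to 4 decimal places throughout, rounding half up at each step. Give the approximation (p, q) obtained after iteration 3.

Iteration 1:
  p = (10 - (-1)·-1.0000) / (4) = 2.2500
  q = (8 - (-2)·2.2500) / (6) = 2.0833
Iteration 2:
  p = (10 - (-1)·2.0833) / (4) = 3.0208
  q = (8 - (-2)·3.0208) / (6) = 2.3403
Iteration 3:
  p = (10 - (-1)·2.3403) / (4) = 3.0851
  q = (8 - (-2)·3.0851) / (6) = 2.3617

(3.0851, 2.3617)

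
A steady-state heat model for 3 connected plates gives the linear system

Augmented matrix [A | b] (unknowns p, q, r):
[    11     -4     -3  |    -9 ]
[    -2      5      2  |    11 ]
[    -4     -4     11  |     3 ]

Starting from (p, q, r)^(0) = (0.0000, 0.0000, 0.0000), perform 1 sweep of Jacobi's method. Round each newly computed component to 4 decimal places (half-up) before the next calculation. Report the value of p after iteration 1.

-0.8182

Iteration 1:
  p = (-9 - (-4)·0.0000 - (-3)·0.0000) / (11) = -0.8182
  q = (11 - (-2)·0.0000 - (2)·0.0000) / (5) = 2.2000
  r = (3 - (-4)·0.0000 - (-4)·0.0000) / (11) = 0.2727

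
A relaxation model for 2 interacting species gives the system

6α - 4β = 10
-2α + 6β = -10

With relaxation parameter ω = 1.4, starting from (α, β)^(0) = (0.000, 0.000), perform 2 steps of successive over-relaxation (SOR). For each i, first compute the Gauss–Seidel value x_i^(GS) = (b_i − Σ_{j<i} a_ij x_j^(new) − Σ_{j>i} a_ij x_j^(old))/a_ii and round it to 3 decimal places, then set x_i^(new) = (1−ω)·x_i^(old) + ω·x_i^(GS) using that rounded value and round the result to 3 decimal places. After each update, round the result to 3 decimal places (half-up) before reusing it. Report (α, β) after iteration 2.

Iteration 1:
  α: GS value = (10 - (-4)·0.000) / (6) = 1.667;  α ← (1−ω)·0.000 + ω·1.667 = 2.334
  β: GS value = (-10 - (-2)·2.334) / (6) = -0.889;  β ← (1−ω)·0.000 + ω·-0.889 = -1.245
Iteration 2:
  α: GS value = (10 - (-4)·-1.245) / (6) = 0.837;  α ← (1−ω)·2.334 + ω·0.837 = 0.238
  β: GS value = (-10 - (-2)·0.238) / (6) = -1.587;  β ← (1−ω)·-1.245 + ω·-1.587 = -1.724

(0.238, -1.724)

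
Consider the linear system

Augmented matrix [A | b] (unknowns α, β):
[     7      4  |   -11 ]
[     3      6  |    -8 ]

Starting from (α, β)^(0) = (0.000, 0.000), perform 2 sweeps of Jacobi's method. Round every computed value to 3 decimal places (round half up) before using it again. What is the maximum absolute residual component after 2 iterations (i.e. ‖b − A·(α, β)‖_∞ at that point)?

Iteration 1:
  α = (-11 - (4)·0.000) / (7) = -1.571
  β = (-8 - (3)·0.000) / (6) = -1.333
Iteration 2:
  α = (-11 - (4)·-1.333) / (7) = -0.810
  β = (-8 - (3)·-1.571) / (6) = -0.548
Residual b − A·x = (-3.138, -2.282); ∞-norm = 3.138

3.138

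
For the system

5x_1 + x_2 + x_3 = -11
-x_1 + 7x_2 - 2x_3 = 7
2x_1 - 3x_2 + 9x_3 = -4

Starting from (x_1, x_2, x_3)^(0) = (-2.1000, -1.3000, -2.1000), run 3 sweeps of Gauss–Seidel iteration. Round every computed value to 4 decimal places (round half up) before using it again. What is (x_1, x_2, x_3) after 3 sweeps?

Iteration 1:
  x_1 = (-11 - (1)·-1.3000 - (1)·-2.1000) / (5) = -1.5200
  x_2 = (7 - (-1)·-1.5200 - (-2)·-2.1000) / (7) = 0.1829
  x_3 = (-4 - (2)·-1.5200 - (-3)·0.1829) / (9) = -0.0457
Iteration 2:
  x_1 = (-11 - (1)·0.1829 - (1)·-0.0457) / (5) = -2.2274
  x_2 = (7 - (-1)·-2.2274 - (-2)·-0.0457) / (7) = 0.6687
  x_3 = (-4 - (2)·-2.2274 - (-3)·0.6687) / (9) = 0.2734
Iteration 3:
  x_1 = (-11 - (1)·0.6687 - (1)·0.2734) / (5) = -2.3884
  x_2 = (7 - (-1)·-2.3884 - (-2)·0.2734) / (7) = 0.7369
  x_3 = (-4 - (2)·-2.3884 - (-3)·0.7369) / (9) = 0.3319

(-2.3884, 0.7369, 0.3319)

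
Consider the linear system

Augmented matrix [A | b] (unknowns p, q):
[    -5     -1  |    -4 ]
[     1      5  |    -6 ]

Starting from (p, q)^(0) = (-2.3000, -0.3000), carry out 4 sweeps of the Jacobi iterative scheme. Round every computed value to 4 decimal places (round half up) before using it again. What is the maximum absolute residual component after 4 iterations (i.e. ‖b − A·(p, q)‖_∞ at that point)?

0.0254

Iteration 1:
  p = (-4 - (-1)·-0.3000) / (-5) = 0.8600
  q = (-6 - (1)·-2.3000) / (5) = -0.7400
Iteration 2:
  p = (-4 - (-1)·-0.7400) / (-5) = 0.9480
  q = (-6 - (1)·0.8600) / (5) = -1.3720
Iteration 3:
  p = (-4 - (-1)·-1.3720) / (-5) = 1.0744
  q = (-6 - (1)·0.9480) / (5) = -1.3896
Iteration 4:
  p = (-4 - (-1)·-1.3896) / (-5) = 1.0779
  q = (-6 - (1)·1.0744) / (5) = -1.4149
Residual b − A·x = (-0.0254, -0.0034); ∞-norm = 0.0254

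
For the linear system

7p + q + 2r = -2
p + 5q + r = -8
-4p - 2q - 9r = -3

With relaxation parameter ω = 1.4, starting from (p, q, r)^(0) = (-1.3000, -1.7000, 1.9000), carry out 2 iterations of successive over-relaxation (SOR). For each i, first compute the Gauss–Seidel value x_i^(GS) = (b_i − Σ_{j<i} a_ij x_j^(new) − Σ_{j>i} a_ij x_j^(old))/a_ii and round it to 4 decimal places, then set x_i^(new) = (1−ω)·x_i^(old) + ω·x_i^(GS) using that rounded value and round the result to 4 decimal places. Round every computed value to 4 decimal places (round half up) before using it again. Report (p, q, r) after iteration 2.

Iteration 1:
  p: GS value = (-2 - (1)·-1.7000 - (2)·1.9000) / (7) = -0.5857;  p ← (1−ω)·-1.3000 + ω·-0.5857 = -0.3000
  q: GS value = (-8 - (1)·-0.3000 - (1)·1.9000) / (5) = -1.9200;  q ← (1−ω)·-1.7000 + ω·-1.9200 = -2.0080
  r: GS value = (-3 - (-4)·-0.3000 - (-2)·-2.0080) / (-9) = 0.9129;  r ← (1−ω)·1.9000 + ω·0.9129 = 0.5181
Iteration 2:
  p: GS value = (-2 - (1)·-2.0080 - (2)·0.5181) / (7) = -0.1469;  p ← (1−ω)·-0.3000 + ω·-0.1469 = -0.0857
  q: GS value = (-8 - (1)·-0.0857 - (1)·0.5181) / (5) = -1.6865;  q ← (1−ω)·-2.0080 + ω·-1.6865 = -1.5579
  r: GS value = (-3 - (-4)·-0.0857 - (-2)·-1.5579) / (-9) = 0.7176;  r ← (1−ω)·0.5181 + ω·0.7176 = 0.7974

(-0.0857, -1.5579, 0.7974)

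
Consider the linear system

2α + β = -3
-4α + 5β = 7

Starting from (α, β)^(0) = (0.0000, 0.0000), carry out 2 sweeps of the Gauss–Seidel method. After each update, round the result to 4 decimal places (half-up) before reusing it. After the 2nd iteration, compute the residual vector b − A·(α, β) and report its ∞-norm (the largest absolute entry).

0.0800

Iteration 1:
  α = (-3 - (1)·0.0000) / (2) = -1.5000
  β = (7 - (-4)·-1.5000) / (5) = 0.2000
Iteration 2:
  α = (-3 - (1)·0.2000) / (2) = -1.6000
  β = (7 - (-4)·-1.6000) / (5) = 0.1200
Residual b − A·x = (0.0800, 0.0000); ∞-norm = 0.0800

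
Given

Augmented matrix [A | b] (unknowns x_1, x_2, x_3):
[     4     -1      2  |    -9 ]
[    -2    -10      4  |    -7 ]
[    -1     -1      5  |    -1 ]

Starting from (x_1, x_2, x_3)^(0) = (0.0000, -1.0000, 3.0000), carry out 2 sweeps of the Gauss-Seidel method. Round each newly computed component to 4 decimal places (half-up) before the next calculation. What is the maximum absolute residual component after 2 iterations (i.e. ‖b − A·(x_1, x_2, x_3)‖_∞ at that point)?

2.2110

Iteration 1:
  x_1 = (-9 - (-1)·-1.0000 - (2)·3.0000) / (4) = -4.0000
  x_2 = (-7 - (-2)·-4.0000 - (4)·3.0000) / (-10) = 2.7000
  x_3 = (-1 - (-1)·-4.0000 - (-1)·2.7000) / (5) = -0.4600
Iteration 2:
  x_1 = (-9 - (-1)·2.7000 - (2)·-0.4600) / (4) = -1.3450
  x_2 = (-7 - (-2)·-1.3450 - (4)·-0.4600) / (-10) = 0.7850
  x_3 = (-1 - (-1)·-1.3450 - (-1)·0.7850) / (5) = -0.3120
Residual b − A·x = (-2.2110, -0.5920, 0.0000); ∞-norm = 2.2110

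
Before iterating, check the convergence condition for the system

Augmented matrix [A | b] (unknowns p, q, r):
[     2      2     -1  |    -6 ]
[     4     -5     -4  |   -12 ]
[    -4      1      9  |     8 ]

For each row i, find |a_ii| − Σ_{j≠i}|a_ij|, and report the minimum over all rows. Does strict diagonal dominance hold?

row 1: |2| − (2+1) = -1
row 2: |-5| − (4+4) = -3
row 3: |9| − (4+1) = 4
minimum over rows = -3 → not strictly diagonally dominant

-3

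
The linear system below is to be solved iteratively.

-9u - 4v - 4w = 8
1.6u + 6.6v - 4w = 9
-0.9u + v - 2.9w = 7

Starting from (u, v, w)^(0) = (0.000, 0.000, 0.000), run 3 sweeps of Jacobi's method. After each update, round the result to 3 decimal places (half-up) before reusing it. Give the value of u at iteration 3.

-0.199

Iteration 1:
  u = (8 - (-4)·0.000 - (-4)·0.000) / (-9) = -0.889
  v = (9 - (1.6)·0.000 - (-4)·0.000) / (6.6) = 1.364
  w = (7 - (-0.9)·0.000 - (1)·0.000) / (-2.9) = -2.414
Iteration 2:
  u = (8 - (-4)·1.364 - (-4)·-2.414) / (-9) = -0.422
  v = (9 - (1.6)·-0.889 - (-4)·-2.414) / (6.6) = 0.116
  w = (7 - (-0.9)·-0.889 - (1)·1.364) / (-2.9) = -1.668
Iteration 3:
  u = (8 - (-4)·0.116 - (-4)·-1.668) / (-9) = -0.199
  v = (9 - (1.6)·-0.422 - (-4)·-1.668) / (6.6) = 0.455
  w = (7 - (-0.9)·-0.422 - (1)·0.116) / (-2.9) = -2.243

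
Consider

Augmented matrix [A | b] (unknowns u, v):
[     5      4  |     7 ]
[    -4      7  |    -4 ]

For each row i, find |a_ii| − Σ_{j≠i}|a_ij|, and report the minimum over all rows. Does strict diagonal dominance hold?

row 1: |5| − (4) = 1
row 2: |7| − (4) = 3
minimum over rows = 1 → strictly diagonally dominant (convergence guaranteed)

1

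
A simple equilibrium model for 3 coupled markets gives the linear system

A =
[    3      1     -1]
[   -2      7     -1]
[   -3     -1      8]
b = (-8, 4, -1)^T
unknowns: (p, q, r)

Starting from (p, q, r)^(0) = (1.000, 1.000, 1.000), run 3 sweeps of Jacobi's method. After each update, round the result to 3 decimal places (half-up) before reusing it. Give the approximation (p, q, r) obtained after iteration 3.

(-2.954, -0.393, -1.220)

Iteration 1:
  p = (-8 - (1)·1.000 - (-1)·1.000) / (3) = -2.667
  q = (4 - (-2)·1.000 - (-1)·1.000) / (7) = 1.000
  r = (-1 - (-3)·1.000 - (-1)·1.000) / (8) = 0.375
Iteration 2:
  p = (-8 - (1)·1.000 - (-1)·0.375) / (3) = -2.875
  q = (4 - (-2)·-2.667 - (-1)·0.375) / (7) = -0.137
  r = (-1 - (-3)·-2.667 - (-1)·1.000) / (8) = -1.000
Iteration 3:
  p = (-8 - (1)·-0.137 - (-1)·-1.000) / (3) = -2.954
  q = (4 - (-2)·-2.875 - (-1)·-1.000) / (7) = -0.393
  r = (-1 - (-3)·-2.875 - (-1)·-0.137) / (8) = -1.220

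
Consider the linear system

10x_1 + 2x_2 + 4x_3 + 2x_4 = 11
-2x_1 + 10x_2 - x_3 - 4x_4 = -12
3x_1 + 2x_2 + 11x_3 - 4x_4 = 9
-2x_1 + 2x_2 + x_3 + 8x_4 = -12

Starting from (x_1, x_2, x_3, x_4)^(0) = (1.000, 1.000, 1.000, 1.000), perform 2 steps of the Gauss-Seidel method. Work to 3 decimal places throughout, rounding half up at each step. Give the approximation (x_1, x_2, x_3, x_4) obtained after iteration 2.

(1.025, -1.440, 0.285, -0.919)

Iteration 1:
  x_1 = (11 - (2)·1.000 - (4)·1.000 - (2)·1.000) / (10) = 0.300
  x_2 = (-12 - (-2)·0.300 - (-1)·1.000 - (-4)·1.000) / (10) = -0.640
  x_3 = (9 - (3)·0.300 - (2)·-0.640 - (-4)·1.000) / (11) = 1.216
  x_4 = (-12 - (-2)·0.300 - (2)·-0.640 - (1)·1.216) / (8) = -1.417
Iteration 2:
  x_1 = (11 - (2)·-0.640 - (4)·1.216 - (2)·-1.417) / (10) = 1.025
  x_2 = (-12 - (-2)·1.025 - (-1)·1.216 - (-4)·-1.417) / (10) = -1.440
  x_3 = (9 - (3)·1.025 - (2)·-1.440 - (-4)·-1.417) / (11) = 0.285
  x_4 = (-12 - (-2)·1.025 - (2)·-1.440 - (1)·0.285) / (8) = -0.919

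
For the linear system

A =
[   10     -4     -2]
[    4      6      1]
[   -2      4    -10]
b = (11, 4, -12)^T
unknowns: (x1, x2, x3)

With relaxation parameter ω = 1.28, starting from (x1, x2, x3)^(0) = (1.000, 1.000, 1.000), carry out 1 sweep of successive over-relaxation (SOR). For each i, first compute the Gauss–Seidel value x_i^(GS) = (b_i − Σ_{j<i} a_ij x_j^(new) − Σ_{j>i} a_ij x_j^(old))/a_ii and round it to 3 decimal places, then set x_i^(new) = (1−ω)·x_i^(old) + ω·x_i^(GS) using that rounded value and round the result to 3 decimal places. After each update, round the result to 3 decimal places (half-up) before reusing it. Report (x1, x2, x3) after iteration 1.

(1.896, -1.258, 0.127)

Iteration 1:
  x1: GS value = (11 - (-4)·1.000 - (-2)·1.000) / (10) = 1.700;  x1 ← (1−ω)·1.000 + ω·1.700 = 1.896
  x2: GS value = (4 - (4)·1.896 - (1)·1.000) / (6) = -0.764;  x2 ← (1−ω)·1.000 + ω·-0.764 = -1.258
  x3: GS value = (-12 - (-2)·1.896 - (4)·-1.258) / (-10) = 0.318;  x3 ← (1−ω)·1.000 + ω·0.318 = 0.127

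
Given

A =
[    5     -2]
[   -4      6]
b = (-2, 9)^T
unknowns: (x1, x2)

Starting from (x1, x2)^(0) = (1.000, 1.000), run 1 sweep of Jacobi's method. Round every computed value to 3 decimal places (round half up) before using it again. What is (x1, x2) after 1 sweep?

(0.000, 2.167)

Iteration 1:
  x1 = (-2 - (-2)·1.000) / (5) = 0.000
  x2 = (9 - (-4)·1.000) / (6) = 2.167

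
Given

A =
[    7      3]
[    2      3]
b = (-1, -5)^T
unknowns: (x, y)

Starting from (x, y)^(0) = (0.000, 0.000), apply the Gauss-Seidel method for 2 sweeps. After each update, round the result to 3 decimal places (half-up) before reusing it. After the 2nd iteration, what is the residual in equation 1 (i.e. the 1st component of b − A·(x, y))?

Iteration 1:
  x = (-1 - (3)·0.000) / (7) = -0.143
  y = (-5 - (2)·-0.143) / (3) = -1.571
Iteration 2:
  x = (-1 - (3)·-1.571) / (7) = 0.530
  y = (-5 - (2)·0.530) / (3) = -2.020
Residual b − A·x = (1.350, 0.000)

1.350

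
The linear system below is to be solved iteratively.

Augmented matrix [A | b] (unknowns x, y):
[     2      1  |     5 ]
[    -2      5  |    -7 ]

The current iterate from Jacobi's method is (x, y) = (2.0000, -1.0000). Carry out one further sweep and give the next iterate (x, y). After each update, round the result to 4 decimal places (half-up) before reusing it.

One sweep:
  x = (5 - (1)·-1.0000) / (2) = 3.0000
  y = (-7 - (-2)·2.0000) / (5) = -0.6000

(3.0000, -0.6000)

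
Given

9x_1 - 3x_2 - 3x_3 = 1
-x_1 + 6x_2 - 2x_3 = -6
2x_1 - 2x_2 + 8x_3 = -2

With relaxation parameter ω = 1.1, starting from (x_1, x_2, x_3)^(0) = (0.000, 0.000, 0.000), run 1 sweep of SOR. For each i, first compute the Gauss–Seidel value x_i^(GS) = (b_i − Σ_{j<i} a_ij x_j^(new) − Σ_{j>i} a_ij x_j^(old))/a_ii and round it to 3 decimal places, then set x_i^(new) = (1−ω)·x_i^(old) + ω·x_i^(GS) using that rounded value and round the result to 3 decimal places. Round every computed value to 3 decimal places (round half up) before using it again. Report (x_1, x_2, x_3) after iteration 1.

(0.122, -1.078, -0.605)

Iteration 1:
  x_1: GS value = (1 - (-3)·0.000 - (-3)·0.000) / (9) = 0.111;  x_1 ← (1−ω)·0.000 + ω·0.111 = 0.122
  x_2: GS value = (-6 - (-1)·0.122 - (-2)·0.000) / (6) = -0.980;  x_2 ← (1−ω)·0.000 + ω·-0.980 = -1.078
  x_3: GS value = (-2 - (2)·0.122 - (-2)·-1.078) / (8) = -0.550;  x_3 ← (1−ω)·0.000 + ω·-0.550 = -0.605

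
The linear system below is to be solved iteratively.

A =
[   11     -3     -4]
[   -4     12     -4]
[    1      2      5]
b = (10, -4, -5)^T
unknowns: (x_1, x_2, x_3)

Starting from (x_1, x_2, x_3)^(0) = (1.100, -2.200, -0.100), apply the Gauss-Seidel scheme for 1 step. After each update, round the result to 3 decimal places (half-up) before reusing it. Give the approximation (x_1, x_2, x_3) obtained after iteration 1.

(0.273, -0.276, -0.944)

Iteration 1:
  x_1 = (10 - (-3)·-2.200 - (-4)·-0.100) / (11) = 0.273
  x_2 = (-4 - (-4)·0.273 - (-4)·-0.100) / (12) = -0.276
  x_3 = (-5 - (1)·0.273 - (2)·-0.276) / (5) = -0.944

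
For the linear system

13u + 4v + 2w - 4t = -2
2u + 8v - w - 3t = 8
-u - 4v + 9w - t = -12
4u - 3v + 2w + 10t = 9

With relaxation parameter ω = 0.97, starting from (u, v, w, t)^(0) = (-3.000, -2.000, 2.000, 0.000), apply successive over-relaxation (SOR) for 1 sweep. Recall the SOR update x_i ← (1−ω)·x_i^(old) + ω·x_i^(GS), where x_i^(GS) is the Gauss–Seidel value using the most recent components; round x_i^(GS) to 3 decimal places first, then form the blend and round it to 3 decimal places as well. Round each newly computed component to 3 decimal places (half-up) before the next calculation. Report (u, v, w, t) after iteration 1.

(0.059, 1.138, -0.736, 1.324)

Iteration 1:
  u: GS value = (-2 - (4)·-2.000 - (2)·2.000 - (-4)·0.000) / (13) = 0.154;  u ← (1−ω)·-3.000 + ω·0.154 = 0.059
  v: GS value = (8 - (2)·0.059 - (-1)·2.000 - (-3)·0.000) / (8) = 1.235;  v ← (1−ω)·-2.000 + ω·1.235 = 1.138
  w: GS value = (-12 - (-1)·0.059 - (-4)·1.138 - (-1)·0.000) / (9) = -0.821;  w ← (1−ω)·2.000 + ω·-0.821 = -0.736
  t: GS value = (9 - (4)·0.059 - (-3)·1.138 - (2)·-0.736) / (10) = 1.365;  t ← (1−ω)·0.000 + ω·1.365 = 1.324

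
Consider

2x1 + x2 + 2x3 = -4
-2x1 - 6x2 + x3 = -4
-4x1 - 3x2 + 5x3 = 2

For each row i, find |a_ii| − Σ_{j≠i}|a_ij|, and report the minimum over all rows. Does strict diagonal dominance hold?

-2

row 1: |2| − (1+2) = -1
row 2: |-6| − (2+1) = 3
row 3: |5| − (4+3) = -2
minimum over rows = -2 → not strictly diagonally dominant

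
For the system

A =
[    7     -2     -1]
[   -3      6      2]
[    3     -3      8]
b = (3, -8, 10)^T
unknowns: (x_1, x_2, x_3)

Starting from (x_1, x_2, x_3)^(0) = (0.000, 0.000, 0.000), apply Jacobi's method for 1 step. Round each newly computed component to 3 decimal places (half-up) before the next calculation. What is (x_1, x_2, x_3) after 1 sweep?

(0.429, -1.333, 1.250)

Iteration 1:
  x_1 = (3 - (-2)·0.000 - (-1)·0.000) / (7) = 0.429
  x_2 = (-8 - (-3)·0.000 - (2)·0.000) / (6) = -1.333
  x_3 = (10 - (3)·0.000 - (-3)·0.000) / (8) = 1.250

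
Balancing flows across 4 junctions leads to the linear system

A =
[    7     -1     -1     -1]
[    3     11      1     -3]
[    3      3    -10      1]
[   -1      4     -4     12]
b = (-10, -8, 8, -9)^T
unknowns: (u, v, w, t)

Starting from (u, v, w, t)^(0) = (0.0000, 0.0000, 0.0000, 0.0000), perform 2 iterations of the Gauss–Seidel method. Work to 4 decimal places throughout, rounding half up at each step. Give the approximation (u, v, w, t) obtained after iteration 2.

(-1.8382, -0.4323, -1.6011, -1.2928)

Iteration 1:
  u = (-10 - (-1)·0.0000 - (-1)·0.0000 - (-1)·0.0000) / (7) = -1.4286
  v = (-8 - (3)·-1.4286 - (1)·0.0000 - (-3)·0.0000) / (11) = -0.3377
  w = (8 - (3)·-1.4286 - (3)·-0.3377 - (1)·0.0000) / (-10) = -1.3299
  t = (-9 - (-1)·-1.4286 - (4)·-0.3377 - (-4)·-1.3299) / (12) = -1.1998
Iteration 2:
  u = (-10 - (-1)·-0.3377 - (-1)·-1.3299 - (-1)·-1.1998) / (7) = -1.8382
  v = (-8 - (3)·-1.8382 - (1)·-1.3299 - (-3)·-1.1998) / (11) = -0.4323
  w = (8 - (3)·-1.8382 - (3)·-0.4323 - (1)·-1.1998) / (-10) = -1.6011
  t = (-9 - (-1)·-1.8382 - (4)·-0.4323 - (-4)·-1.6011) / (12) = -1.2928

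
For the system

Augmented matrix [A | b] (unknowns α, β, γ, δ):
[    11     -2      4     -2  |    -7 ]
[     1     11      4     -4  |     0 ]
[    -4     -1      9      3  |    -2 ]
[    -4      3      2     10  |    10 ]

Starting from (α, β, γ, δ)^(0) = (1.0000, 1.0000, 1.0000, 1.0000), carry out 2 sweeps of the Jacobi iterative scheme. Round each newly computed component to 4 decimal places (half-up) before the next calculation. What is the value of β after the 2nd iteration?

Iteration 1:
  α = (-7 - (-2)·1.0000 - (4)·1.0000 - (-2)·1.0000) / (11) = -0.6364
  β = (0 - (1)·1.0000 - (4)·1.0000 - (-4)·1.0000) / (11) = -0.0909
  γ = (-2 - (-4)·1.0000 - (-1)·1.0000 - (3)·1.0000) / (9) = 0.0000
  δ = (10 - (-4)·1.0000 - (3)·1.0000 - (2)·1.0000) / (10) = 0.9000
Iteration 2:
  α = (-7 - (-2)·-0.0909 - (4)·0.0000 - (-2)·0.9000) / (11) = -0.4893
  β = (0 - (1)·-0.6364 - (4)·0.0000 - (-4)·0.9000) / (11) = 0.3851
  γ = (-2 - (-4)·-0.6364 - (-1)·-0.0909 - (3)·0.9000) / (9) = -0.8152
  δ = (10 - (-4)·-0.6364 - (3)·-0.0909 - (2)·0.0000) / (10) = 0.7727

0.3851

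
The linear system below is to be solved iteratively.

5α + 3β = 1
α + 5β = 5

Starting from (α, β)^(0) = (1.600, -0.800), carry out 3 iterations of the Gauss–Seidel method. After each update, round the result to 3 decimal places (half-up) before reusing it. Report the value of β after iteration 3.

Iteration 1:
  α = (1 - (3)·-0.800) / (5) = 0.680
  β = (5 - (1)·0.680) / (5) = 0.864
Iteration 2:
  α = (1 - (3)·0.864) / (5) = -0.318
  β = (5 - (1)·-0.318) / (5) = 1.064
Iteration 3:
  α = (1 - (3)·1.064) / (5) = -0.438
  β = (5 - (1)·-0.438) / (5) = 1.088

1.088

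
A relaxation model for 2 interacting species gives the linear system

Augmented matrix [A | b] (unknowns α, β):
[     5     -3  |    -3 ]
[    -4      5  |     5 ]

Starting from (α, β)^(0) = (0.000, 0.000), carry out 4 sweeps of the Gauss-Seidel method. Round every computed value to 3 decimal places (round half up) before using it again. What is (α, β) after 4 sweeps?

Iteration 1:
  α = (-3 - (-3)·0.000) / (5) = -0.600
  β = (5 - (-4)·-0.600) / (5) = 0.520
Iteration 2:
  α = (-3 - (-3)·0.520) / (5) = -0.288
  β = (5 - (-4)·-0.288) / (5) = 0.770
Iteration 3:
  α = (-3 - (-3)·0.770) / (5) = -0.138
  β = (5 - (-4)·-0.138) / (5) = 0.890
Iteration 4:
  α = (-3 - (-3)·0.890) / (5) = -0.066
  β = (5 - (-4)·-0.066) / (5) = 0.947

(-0.066, 0.947)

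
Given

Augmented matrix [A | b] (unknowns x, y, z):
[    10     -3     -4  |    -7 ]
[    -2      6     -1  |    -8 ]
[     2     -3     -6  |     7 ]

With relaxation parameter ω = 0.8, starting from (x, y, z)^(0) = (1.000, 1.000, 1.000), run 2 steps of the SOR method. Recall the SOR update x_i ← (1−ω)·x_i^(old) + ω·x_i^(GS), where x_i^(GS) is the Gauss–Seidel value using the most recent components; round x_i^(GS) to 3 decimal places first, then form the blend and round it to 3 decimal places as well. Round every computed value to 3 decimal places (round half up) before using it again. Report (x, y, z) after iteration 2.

(-0.814, -1.474, -0.642)

Iteration 1:
  x: GS value = (-7 - (-3)·1.000 - (-4)·1.000) / (10) = 0.000;  x ← (1−ω)·1.000 + ω·0.000 = 0.200
  y: GS value = (-8 - (-2)·0.200 - (-1)·1.000) / (6) = -1.100;  y ← (1−ω)·1.000 + ω·-1.100 = -0.680
  z: GS value = (7 - (2)·0.200 - (-3)·-0.680) / (-6) = -0.760;  z ← (1−ω)·1.000 + ω·-0.760 = -0.408
Iteration 2:
  x: GS value = (-7 - (-3)·-0.680 - (-4)·-0.408) / (10) = -1.067;  x ← (1−ω)·0.200 + ω·-1.067 = -0.814
  y: GS value = (-8 - (-2)·-0.814 - (-1)·-0.408) / (6) = -1.673;  y ← (1−ω)·-0.680 + ω·-1.673 = -1.474
  z: GS value = (7 - (2)·-0.814 - (-3)·-1.474) / (-6) = -0.701;  z ← (1−ω)·-0.408 + ω·-0.701 = -0.642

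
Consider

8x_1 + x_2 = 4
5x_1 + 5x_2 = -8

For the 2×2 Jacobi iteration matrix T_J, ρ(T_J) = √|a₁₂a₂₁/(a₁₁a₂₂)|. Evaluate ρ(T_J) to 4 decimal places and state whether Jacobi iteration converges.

a₁₂a₂₁/(a₁₁a₂₂) = (1)·(5) / ((8)·(5)) = 0.125000
ρ = √|0.125000| = √0.125000 = 0.3536
ρ < 1, so Jacobi converges

0.3536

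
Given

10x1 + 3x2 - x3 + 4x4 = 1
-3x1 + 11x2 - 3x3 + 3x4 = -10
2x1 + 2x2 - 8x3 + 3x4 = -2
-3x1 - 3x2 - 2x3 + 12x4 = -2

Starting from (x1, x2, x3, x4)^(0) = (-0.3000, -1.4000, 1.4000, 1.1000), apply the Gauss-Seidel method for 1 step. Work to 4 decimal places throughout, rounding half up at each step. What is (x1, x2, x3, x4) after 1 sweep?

Iteration 1:
  x1 = (1 - (3)·-1.4000 - (-1)·1.4000 - (4)·1.1000) / (10) = 0.2200
  x2 = (-10 - (-3)·0.2200 - (-3)·1.4000 - (3)·1.1000) / (11) = -0.7673
  x3 = (-2 - (2)·0.2200 - (2)·-0.7673 - (3)·1.1000) / (-8) = 0.5257
  x4 = (-2 - (-3)·0.2200 - (-3)·-0.7673 - (-2)·0.5257) / (12) = -0.2159

(0.2200, -0.7673, 0.5257, -0.2159)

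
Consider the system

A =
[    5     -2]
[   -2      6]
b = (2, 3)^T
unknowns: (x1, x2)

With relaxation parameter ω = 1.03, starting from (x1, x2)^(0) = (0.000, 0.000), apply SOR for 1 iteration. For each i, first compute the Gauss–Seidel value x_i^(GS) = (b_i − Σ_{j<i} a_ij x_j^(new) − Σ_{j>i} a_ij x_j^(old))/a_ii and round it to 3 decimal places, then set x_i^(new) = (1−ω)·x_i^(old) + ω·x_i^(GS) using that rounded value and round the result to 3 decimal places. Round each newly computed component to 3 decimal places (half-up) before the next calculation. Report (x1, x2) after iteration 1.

Iteration 1:
  x1: GS value = (2 - (-2)·0.000) / (5) = 0.400;  x1 ← (1−ω)·0.000 + ω·0.400 = 0.412
  x2: GS value = (3 - (-2)·0.412) / (6) = 0.637;  x2 ← (1−ω)·0.000 + ω·0.637 = 0.656

(0.412, 0.656)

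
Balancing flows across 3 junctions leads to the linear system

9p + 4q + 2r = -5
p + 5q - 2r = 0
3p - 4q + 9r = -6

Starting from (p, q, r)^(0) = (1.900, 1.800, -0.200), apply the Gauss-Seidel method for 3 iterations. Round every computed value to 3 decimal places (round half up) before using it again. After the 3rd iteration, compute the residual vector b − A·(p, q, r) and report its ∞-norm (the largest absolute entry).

0.761

Iteration 1:
  p = (-5 - (4)·1.800 - (2)·-0.200) / (9) = -1.311
  q = (0 - (1)·-1.311 - (-2)·-0.200) / (5) = 0.182
  r = (-6 - (3)·-1.311 - (-4)·0.182) / (9) = -0.149
Iteration 2:
  p = (-5 - (4)·0.182 - (2)·-0.149) / (9) = -0.603
  q = (0 - (1)·-0.603 - (-2)·-0.149) / (5) = 0.061
  r = (-6 - (3)·-0.603 - (-4)·0.061) / (9) = -0.439
Iteration 3:
  p = (-5 - (4)·0.061 - (2)·-0.439) / (9) = -0.485
  q = (0 - (1)·-0.485 - (-2)·-0.439) / (5) = -0.079
  r = (-6 - (3)·-0.485 - (-4)·-0.079) / (9) = -0.540
Residual b − A·x = (0.761, -0.200, -0.001); ∞-norm = 0.761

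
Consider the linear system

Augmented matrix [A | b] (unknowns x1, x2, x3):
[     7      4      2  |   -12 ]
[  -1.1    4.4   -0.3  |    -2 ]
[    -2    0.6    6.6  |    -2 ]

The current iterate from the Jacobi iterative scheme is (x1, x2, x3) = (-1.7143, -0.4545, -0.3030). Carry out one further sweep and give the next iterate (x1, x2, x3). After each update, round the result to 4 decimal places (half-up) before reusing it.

(-1.3680, -0.9038, -0.7812)

One sweep:
  x1 = (-12 - (4)·-0.4545 - (2)·-0.3030) / (7) = -1.3680
  x2 = (-2 - (-1.1)·-1.7143 - (-0.3)·-0.3030) / (4.4) = -0.9038
  x3 = (-2 - (-2)·-1.7143 - (0.6)·-0.4545) / (6.6) = -0.7812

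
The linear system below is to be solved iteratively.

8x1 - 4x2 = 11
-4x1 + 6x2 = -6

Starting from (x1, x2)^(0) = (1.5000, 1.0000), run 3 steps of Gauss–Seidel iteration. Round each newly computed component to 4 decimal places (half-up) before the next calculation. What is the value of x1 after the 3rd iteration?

Iteration 1:
  x1 = (11 - (-4)·1.0000) / (8) = 1.8750
  x2 = (-6 - (-4)·1.8750) / (6) = 0.2500
Iteration 2:
  x1 = (11 - (-4)·0.2500) / (8) = 1.5000
  x2 = (-6 - (-4)·1.5000) / (6) = 0.0000
Iteration 3:
  x1 = (11 - (-4)·0.0000) / (8) = 1.3750
  x2 = (-6 - (-4)·1.3750) / (6) = -0.0833

1.3750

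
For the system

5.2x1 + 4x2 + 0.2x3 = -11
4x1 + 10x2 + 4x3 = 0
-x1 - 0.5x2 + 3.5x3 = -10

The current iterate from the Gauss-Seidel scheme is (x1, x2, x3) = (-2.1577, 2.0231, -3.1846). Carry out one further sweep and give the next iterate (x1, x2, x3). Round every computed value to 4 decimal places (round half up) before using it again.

(-3.5491, 2.6935, -3.4864)

One sweep:
  x1 = (-11 - (4)·2.0231 - (0.2)·-3.1846) / (5.2) = -3.5491
  x2 = (0 - (4)·-3.5491 - (4)·-3.1846) / (10) = 2.6935
  x3 = (-10 - (-1)·-3.5491 - (-0.5)·2.6935) / (3.5) = -3.4864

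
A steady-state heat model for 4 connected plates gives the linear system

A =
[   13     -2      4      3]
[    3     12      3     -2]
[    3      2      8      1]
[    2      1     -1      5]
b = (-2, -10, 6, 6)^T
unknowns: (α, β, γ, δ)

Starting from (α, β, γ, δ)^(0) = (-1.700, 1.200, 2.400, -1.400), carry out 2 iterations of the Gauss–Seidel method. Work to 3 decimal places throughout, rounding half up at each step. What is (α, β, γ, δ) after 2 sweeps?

(-1.298, -0.548, 1.129, 2.055)

Iteration 1:
  α = (-2 - (-2)·1.200 - (4)·2.400 - (3)·-1.400) / (13) = -0.385
  β = (-10 - (3)·-0.385 - (3)·2.400 - (-2)·-1.400) / (12) = -1.570
  γ = (6 - (3)·-0.385 - (2)·-1.570 - (1)·-1.400) / (8) = 1.462
  δ = (6 - (2)·-0.385 - (1)·-1.570 - (-1)·1.462) / (5) = 1.960
Iteration 2:
  α = (-2 - (-2)·-1.570 - (4)·1.462 - (3)·1.960) / (13) = -1.298
  β = (-10 - (3)·-1.298 - (3)·1.462 - (-2)·1.960) / (12) = -0.548
  γ = (6 - (3)·-1.298 - (2)·-0.548 - (1)·1.960) / (8) = 1.129
  δ = (6 - (2)·-1.298 - (1)·-0.548 - (-1)·1.129) / (5) = 2.055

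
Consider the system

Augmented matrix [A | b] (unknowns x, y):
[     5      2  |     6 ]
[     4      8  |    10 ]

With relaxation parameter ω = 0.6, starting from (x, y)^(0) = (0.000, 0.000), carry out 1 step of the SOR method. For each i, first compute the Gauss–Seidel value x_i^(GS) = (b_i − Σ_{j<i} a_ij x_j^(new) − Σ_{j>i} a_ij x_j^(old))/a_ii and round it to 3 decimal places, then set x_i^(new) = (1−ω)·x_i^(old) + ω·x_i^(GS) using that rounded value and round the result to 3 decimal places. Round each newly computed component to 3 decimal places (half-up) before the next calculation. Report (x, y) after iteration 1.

(0.720, 0.534)

Iteration 1:
  x: GS value = (6 - (2)·0.000) / (5) = 1.200;  x ← (1−ω)·0.000 + ω·1.200 = 0.720
  y: GS value = (10 - (4)·0.720) / (8) = 0.890;  y ← (1−ω)·0.000 + ω·0.890 = 0.534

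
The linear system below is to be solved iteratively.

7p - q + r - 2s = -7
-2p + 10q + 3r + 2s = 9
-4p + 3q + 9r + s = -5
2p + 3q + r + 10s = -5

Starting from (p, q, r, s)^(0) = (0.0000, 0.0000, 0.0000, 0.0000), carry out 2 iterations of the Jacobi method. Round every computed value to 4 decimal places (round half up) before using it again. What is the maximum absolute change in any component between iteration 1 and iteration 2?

Iteration 1:
  p = (-7 - (-1)·0.0000 - (1)·0.0000 - (-2)·0.0000) / (7) = -1.0000
  q = (9 - (-2)·0.0000 - (3)·0.0000 - (2)·0.0000) / (10) = 0.9000
  r = (-5 - (-4)·0.0000 - (3)·0.0000 - (1)·0.0000) / (9) = -0.5556
  s = (-5 - (2)·0.0000 - (3)·0.0000 - (1)·0.0000) / (10) = -0.5000
Iteration 2:
  p = (-7 - (-1)·0.9000 - (1)·-0.5556 - (-2)·-0.5000) / (7) = -0.9349
  q = (9 - (-2)·-1.0000 - (3)·-0.5556 - (2)·-0.5000) / (10) = 0.9667
  r = (-5 - (-4)·-1.0000 - (3)·0.9000 - (1)·-0.5000) / (9) = -1.2444
  s = (-5 - (2)·-1.0000 - (3)·0.9000 - (1)·-0.5556) / (10) = -0.5144
Change: (0.0651, 0.0667, -0.6888, -0.0144) → max |·| = 0.6888

0.6888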